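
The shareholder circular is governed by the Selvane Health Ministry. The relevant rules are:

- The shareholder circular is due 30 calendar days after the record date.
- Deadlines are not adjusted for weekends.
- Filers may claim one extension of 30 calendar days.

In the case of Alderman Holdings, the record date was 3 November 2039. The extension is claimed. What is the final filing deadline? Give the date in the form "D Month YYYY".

2 January 2040

Trigger date 3 November 2039 + 30 calendar days = 3 December 2039.
3 December 2039 falls on a Saturday. The rules make no weekend/holiday allowance, so it remains 3 December 2039.
The 30-calendar-day extension moves the deadline from 3 December 2039 to 2 January 2040.
2 January 2040 falls on a Monday. The rules make no weekend/holiday allowance, so it remains 2 January 2040.
The final due date is 2 January 2040.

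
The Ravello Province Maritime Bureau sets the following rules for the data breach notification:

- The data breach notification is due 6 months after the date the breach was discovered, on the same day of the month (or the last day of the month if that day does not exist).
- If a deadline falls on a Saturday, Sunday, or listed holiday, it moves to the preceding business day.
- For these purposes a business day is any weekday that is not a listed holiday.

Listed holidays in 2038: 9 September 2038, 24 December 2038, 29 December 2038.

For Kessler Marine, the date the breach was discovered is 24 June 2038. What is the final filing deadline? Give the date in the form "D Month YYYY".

23 December 2038

6 months after 24 June 2038, on the same day of the month, is 24 December 2038.
24 December 2038 is a listed holiday; the preceding business day is 23 December 2038 (Thursday).
So the filing is due 23 December 2038.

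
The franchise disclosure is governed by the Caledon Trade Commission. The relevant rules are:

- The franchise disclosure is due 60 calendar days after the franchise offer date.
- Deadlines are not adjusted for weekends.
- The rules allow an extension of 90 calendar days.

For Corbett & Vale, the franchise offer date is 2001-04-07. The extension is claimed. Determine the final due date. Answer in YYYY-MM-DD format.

2001-09-04

60 calendar days after 2001-04-07 is 2001-06-06.
2001-06-06 is a Wednesday; no weekend or holiday adjustment applies.
The 90-calendar-day extension moves the deadline from 2001-06-06 to 2001-09-04.
No adjustment is made for weekends or holidays, so 2001-09-04 stands.
Deadline: 2001-09-04.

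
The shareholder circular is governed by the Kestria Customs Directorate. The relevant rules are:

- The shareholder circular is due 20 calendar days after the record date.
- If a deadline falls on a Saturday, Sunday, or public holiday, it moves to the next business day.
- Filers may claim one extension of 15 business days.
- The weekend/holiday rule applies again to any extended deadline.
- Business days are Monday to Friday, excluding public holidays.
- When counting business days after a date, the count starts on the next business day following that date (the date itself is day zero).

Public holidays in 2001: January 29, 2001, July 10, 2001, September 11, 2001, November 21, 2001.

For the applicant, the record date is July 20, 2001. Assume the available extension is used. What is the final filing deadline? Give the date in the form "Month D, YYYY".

August 30, 2001

20 calendar days after July 20, 2001 is August 9, 2001.
August 9, 2001 is a Thursday and not a listed holiday, so it stands.
Counting 15 further business days from August 9, 2001 reaches August 30, 2001.
August 30, 2001 (Thursday) is already a business day.
The final due date is August 30, 2001.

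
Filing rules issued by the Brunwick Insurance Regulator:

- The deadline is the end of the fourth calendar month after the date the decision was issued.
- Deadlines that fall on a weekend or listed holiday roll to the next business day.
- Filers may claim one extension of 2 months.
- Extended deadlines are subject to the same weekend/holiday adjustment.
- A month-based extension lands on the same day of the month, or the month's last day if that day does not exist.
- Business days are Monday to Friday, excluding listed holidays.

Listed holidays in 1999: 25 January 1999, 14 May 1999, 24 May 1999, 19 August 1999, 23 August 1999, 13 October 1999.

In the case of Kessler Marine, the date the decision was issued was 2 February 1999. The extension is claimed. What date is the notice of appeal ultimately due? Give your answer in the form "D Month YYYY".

30 August 1999

4 months after 2 February 1999 falls in June 1999; the last day of that month is 30 June 1999.
Since 30 June 1999 is a Wednesday and not a holiday, the date is unchanged.
The 2 months extension carries 30 June 1999 to 30 August 1999.
Since 30 August 1999 is a Monday and not a holiday, the date is unchanged.
So the filing is due 30 August 1999.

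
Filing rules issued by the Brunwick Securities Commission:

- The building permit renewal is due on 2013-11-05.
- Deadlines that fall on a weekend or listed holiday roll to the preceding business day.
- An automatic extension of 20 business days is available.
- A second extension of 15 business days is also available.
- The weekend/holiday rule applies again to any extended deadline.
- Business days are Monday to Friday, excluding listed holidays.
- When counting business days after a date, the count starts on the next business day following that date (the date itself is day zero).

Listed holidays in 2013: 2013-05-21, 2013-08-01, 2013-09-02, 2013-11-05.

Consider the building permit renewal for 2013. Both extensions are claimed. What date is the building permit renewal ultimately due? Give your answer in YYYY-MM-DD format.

The statutory due date is 2013-11-05.
Because 2013-11-05 is a listed holiday, the deadline becomes 2013-11-04 (Monday).
Counting 20 further business days from 2013-11-04 reaches 2013-12-03.
2013-12-03 is a Tuesday and not a listed holiday, so it stands.
The 15-business-day extension runs from 2013-12-03 to 2013-12-24.
2013-12-24 falls on a Tuesday, which is a business day, so no adjustment is needed.
Deadline: 2013-12-24.

2013-12-24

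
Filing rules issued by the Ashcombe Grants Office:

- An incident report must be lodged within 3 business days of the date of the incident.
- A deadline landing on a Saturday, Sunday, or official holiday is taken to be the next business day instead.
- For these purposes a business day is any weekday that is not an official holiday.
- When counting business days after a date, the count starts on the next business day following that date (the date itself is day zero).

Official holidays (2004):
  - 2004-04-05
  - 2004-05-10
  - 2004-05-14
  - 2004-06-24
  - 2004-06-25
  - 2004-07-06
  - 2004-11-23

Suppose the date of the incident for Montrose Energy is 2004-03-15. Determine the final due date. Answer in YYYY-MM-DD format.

Counting 3 business days after 2004-03-15 (skipping weekends and listed holidays) reaches 2004-03-18.
2004-03-18 (Thursday) is already a business day.
The final due date is 2004-03-18.

2004-03-18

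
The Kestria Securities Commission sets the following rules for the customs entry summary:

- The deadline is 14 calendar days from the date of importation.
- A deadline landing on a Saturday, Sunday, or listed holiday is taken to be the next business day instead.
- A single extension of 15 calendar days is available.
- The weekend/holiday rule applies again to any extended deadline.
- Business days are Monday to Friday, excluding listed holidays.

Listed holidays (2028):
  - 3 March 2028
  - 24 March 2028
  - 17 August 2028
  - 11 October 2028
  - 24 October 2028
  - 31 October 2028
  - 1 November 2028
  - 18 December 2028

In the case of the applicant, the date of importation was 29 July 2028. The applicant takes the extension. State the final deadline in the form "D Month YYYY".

29 August 2028

Adding 14 calendar days to 29 July 2028 gives 12 August 2028.
12 August 2028 is a Saturday; the next business day is 14 August 2028 (Monday).
The 15-calendar-day extension moves the deadline from 14 August 2028 to 29 August 2028.
Since 29 August 2028 is a Tuesday and not a holiday, the date is unchanged.
Final deadline: 29 August 2028.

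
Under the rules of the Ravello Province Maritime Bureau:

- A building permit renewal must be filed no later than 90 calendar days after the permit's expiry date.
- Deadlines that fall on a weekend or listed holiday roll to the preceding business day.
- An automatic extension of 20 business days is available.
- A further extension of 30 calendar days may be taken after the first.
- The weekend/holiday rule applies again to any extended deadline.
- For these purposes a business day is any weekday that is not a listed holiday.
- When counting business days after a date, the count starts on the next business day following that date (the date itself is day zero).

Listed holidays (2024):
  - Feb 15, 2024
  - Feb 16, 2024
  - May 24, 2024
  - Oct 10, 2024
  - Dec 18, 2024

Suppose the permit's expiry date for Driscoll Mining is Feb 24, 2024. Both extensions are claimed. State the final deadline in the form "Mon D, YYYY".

Adding 90 calendar days to Feb 24, 2024 gives May 24, 2024.
May 24, 2024 falls on a listed holiday. Rolling to the preceding business day gives May 23, 2024, a Thursday.
The 20-business-day extension runs from May 23, 2024 to Jun 21, 2024.
Jun 21, 2024 (Friday) is already a business day.
Applying the 30-calendar-day extension: Jun 21, 2024 + 30 days = Jul 21, 2024.
Jul 21, 2024 is a Sunday, so it moves to the preceding business day, Jul 19, 2024 (Friday).
Final deadline: Jul 19, 2024.

Jul 19, 2024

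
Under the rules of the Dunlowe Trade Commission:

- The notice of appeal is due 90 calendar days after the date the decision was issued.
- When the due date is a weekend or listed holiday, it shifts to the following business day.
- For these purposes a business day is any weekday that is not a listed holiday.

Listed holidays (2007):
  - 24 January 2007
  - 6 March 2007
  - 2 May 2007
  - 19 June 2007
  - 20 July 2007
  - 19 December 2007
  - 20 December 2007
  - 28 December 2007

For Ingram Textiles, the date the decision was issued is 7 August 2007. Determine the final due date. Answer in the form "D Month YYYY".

5 November 2007

Trigger date 7 August 2007 + 90 calendar days = 5 November 2007.
5 November 2007 falls on a Monday, which is a business day, so no adjustment is needed.
Final deadline: 5 November 2007.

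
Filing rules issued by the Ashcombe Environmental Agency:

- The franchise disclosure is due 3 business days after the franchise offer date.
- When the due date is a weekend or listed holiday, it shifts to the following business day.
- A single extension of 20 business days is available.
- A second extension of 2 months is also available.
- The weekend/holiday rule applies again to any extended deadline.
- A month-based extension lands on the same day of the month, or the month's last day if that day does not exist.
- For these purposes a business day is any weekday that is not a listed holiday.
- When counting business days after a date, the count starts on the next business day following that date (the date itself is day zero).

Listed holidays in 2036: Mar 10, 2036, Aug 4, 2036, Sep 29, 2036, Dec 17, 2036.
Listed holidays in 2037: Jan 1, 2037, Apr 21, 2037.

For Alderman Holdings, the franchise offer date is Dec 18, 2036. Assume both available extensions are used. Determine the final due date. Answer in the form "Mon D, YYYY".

Counting 3 business days after Dec 18, 2036 (skipping weekends and listed holidays) reaches Dec 23, 2036.
Dec 23, 2036 is a Tuesday and not a listed holiday, so it stands.
Counting 20 further business days from Dec 23, 2036 reaches Jan 21, 2037.
Jan 21, 2037 (Wednesday) is already a business day.
Applying the 2 months extension: 2 months after Jan 21, 2037 is Mar 21, 2037.
Mar 21, 2037 falls on a Saturday. Rolling to the next business day gives Mar 23, 2037, a Monday.
The final due date is Mar 23, 2037.

Mar 23, 2037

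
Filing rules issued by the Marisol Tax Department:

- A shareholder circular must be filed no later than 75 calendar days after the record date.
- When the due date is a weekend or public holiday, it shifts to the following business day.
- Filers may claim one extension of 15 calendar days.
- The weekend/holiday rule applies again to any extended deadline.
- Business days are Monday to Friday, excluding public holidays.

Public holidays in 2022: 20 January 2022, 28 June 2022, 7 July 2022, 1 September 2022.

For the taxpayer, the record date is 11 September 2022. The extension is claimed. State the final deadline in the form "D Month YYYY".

12 December 2022

From 11 September 2022, 75 calendar days later is 25 November 2022.
25 November 2022 is a Friday and not a listed holiday, so it stands.
The 15-calendar-day extension moves the deadline from 25 November 2022 to 10 December 2022.
10 December 2022 is a Saturday; the next business day is 12 December 2022 (Monday).
Final deadline: 12 December 2022.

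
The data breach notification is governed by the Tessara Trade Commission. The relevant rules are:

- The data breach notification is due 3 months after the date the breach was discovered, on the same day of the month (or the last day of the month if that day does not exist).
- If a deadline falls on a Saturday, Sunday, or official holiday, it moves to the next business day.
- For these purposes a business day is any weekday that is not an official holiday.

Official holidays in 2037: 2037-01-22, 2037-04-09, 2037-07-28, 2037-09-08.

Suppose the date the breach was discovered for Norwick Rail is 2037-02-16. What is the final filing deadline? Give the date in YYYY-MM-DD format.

Moving 3 months forward from 2037-02-16 on the corresponding day gives 2037-05-16.
2037-05-16 is a Saturday; the next business day is 2037-05-18 (Monday).
So the filing is due 2037-05-18.

2037-05-18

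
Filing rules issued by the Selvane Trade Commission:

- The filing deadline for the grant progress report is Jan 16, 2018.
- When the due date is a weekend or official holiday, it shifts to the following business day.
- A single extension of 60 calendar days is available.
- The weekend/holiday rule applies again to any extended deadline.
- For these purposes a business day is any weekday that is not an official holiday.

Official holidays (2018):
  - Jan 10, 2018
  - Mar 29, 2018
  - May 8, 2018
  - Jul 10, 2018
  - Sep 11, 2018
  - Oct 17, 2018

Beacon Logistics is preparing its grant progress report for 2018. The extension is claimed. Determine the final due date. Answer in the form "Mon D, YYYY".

The stated deadline is Jan 16, 2018.
Since Jan 16, 2018 is a Tuesday and not a holiday, the date is unchanged.
The 60-calendar-day extension moves the deadline from Jan 16, 2018 to Mar 17, 2018.
Because Mar 17, 2018 is a Saturday, the deadline becomes Mar 19, 2018 (Monday).
Final deadline: Mar 19, 2018.

Mar 19, 2018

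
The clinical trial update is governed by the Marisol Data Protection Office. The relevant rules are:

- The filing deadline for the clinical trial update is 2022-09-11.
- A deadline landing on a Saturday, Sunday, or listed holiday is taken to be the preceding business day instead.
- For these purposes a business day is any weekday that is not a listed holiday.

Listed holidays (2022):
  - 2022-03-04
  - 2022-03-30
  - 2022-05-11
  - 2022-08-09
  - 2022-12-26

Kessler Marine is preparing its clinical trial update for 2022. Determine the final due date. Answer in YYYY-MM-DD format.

2022-09-09

The statutory due date is 2022-09-11.
Because 2022-09-11 is a Sunday, the deadline becomes 2022-09-09 (Friday).
The final due date is 2022-09-09.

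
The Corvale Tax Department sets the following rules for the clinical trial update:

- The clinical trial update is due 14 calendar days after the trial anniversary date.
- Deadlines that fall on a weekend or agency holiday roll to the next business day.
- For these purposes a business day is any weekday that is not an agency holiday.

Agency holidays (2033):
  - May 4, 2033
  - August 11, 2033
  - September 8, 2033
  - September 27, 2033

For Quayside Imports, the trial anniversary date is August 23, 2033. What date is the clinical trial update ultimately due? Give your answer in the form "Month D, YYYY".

September 6, 2033

Trigger date August 23, 2033 + 14 calendar days = September 6, 2033.
Since September 6, 2033 is a Tuesday and not a holiday, the date is unchanged.
The final due date is September 6, 2033.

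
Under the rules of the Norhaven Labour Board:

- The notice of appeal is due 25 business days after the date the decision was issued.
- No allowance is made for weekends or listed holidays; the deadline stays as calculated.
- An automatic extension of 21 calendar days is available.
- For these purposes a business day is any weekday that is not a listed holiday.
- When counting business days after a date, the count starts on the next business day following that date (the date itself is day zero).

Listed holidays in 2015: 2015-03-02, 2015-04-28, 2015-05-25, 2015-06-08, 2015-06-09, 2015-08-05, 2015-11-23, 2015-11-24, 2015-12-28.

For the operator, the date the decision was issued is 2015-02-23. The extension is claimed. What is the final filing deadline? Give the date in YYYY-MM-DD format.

25 business days after 2015-02-23, excluding weekends and holidays, is 2015-03-31.
2015-03-31 falls on a Tuesday. The rules make no weekend/holiday allowance, so it remains 2015-03-31.
Applying the 21-calendar-day extension: 2015-03-31 + 21 days = 2015-04-21.
No adjustment is made for weekends or holidays, so 2015-04-21 stands.
Final deadline: 2015-04-21.

2015-04-21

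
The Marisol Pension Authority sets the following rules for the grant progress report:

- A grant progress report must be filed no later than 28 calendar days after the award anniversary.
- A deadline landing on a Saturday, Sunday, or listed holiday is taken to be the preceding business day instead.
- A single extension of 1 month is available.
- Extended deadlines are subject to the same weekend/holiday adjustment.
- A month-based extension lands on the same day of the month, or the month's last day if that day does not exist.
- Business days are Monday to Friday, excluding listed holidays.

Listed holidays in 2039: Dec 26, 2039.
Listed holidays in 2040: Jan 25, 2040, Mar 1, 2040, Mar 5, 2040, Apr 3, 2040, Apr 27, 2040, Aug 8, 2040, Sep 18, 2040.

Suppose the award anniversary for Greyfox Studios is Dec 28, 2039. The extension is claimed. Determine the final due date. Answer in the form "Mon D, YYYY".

Trigger date Dec 28, 2039 + 28 calendar days = Jan 25, 2040.
Jan 25, 2040 is a listed holiday; the preceding business day is Jan 24, 2040 (Tuesday).
Add 1 month to Jan 24, 2040: Feb 24, 2040.
Feb 24, 2040 is a Friday and not a listed holiday, so it stands.
So the filing is due Feb 24, 2040.

Feb 24, 2040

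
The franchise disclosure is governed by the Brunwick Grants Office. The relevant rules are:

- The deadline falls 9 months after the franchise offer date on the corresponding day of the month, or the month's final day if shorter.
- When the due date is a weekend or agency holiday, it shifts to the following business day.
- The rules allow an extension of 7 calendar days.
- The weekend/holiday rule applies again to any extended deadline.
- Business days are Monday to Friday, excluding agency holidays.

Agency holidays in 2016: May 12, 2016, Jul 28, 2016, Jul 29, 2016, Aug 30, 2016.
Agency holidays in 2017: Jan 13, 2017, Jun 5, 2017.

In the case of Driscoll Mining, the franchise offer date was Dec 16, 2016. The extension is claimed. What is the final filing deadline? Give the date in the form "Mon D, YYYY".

Sep 25, 2017

9 months after Dec 16, 2016, on the same day of the month, is Sep 16, 2017.
Sep 16, 2017 falls on a Saturday. Rolling to the next business day gives Sep 18, 2017, a Monday.
With the 7-day extension, Sep 18, 2017 becomes Sep 25, 2017.
Sep 25, 2017 is a Monday and not a listed holiday, so it stands.
Deadline: Sep 25, 2017.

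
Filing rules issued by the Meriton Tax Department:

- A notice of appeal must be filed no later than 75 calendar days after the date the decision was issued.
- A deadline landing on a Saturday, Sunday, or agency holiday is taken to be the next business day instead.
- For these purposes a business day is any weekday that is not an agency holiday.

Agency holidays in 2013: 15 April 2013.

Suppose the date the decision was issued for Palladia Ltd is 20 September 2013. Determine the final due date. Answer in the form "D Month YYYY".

4 December 2013

Adding 75 calendar days to 20 September 2013 gives 4 December 2013.
4 December 2013 falls on a Wednesday, which is a business day, so no adjustment is needed.
Deadline: 4 December 2013.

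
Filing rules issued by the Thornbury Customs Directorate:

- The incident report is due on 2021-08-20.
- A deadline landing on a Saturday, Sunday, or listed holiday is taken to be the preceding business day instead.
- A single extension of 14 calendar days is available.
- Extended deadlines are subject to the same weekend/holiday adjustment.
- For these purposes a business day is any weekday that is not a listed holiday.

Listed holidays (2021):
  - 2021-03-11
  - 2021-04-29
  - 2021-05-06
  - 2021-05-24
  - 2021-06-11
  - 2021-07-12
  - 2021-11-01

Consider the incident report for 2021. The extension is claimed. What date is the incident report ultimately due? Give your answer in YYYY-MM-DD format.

2021-09-03

Start from the fixed due date, 2021-08-20.
2021-08-20 is a Friday and not a listed holiday, so it stands.
The 14-calendar-day extension moves the deadline from 2021-08-20 to 2021-09-03.
2021-09-03 is a Friday and not a listed holiday, so it stands.
So the filing is due 2021-09-03.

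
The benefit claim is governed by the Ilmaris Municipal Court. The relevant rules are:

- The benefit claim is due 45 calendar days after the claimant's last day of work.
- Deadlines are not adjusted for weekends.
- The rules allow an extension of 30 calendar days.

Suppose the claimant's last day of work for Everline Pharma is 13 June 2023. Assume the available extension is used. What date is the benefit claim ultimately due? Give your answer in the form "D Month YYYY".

45 calendar days after 13 June 2023 is 28 July 2023.
No adjustment is made for weekends or holidays, so 28 July 2023 stands.
The 30-calendar-day extension moves the deadline from 28 July 2023 to 27 August 2023.
27 August 2023 is a Sunday; no weekend or holiday adjustment applies.
So the filing is due 27 August 2023.

27 August 2023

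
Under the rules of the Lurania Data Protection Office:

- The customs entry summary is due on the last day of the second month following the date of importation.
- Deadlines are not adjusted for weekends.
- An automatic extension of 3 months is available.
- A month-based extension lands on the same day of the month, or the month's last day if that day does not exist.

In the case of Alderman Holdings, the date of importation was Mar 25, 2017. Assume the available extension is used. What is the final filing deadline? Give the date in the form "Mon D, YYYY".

2 months after Mar 25, 2017 is May 2017; that month ends on May 31, 2017.
May 31, 2017 is a Wednesday; no weekend or holiday adjustment applies.
Add 3 months to May 31, 2017: Aug 31, 2017.
Aug 31, 2017 falls on a Thursday. The rules make no weekend/holiday allowance, so it remains Aug 31, 2017.
So the filing is due Aug 31, 2017.

Aug 31, 2017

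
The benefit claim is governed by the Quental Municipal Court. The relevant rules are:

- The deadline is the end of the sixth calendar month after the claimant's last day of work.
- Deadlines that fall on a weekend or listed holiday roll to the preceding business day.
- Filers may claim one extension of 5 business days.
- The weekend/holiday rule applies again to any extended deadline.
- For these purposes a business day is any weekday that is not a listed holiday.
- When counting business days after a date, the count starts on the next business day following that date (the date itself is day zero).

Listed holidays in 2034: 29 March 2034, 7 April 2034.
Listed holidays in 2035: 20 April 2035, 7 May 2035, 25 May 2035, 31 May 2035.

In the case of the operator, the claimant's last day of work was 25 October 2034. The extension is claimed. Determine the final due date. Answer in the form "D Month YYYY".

The sixth month after 25 October 2034 is April 2035, whose last day is 30 April 2035.
30 April 2035 falls on a Monday, which is a business day, so no adjustment is needed.
Counting 5 further business days from 30 April 2035 reaches 8 May 2035.
8 May 2035 (Tuesday) is already a business day.
So the filing is due 8 May 2035.

8 May 2035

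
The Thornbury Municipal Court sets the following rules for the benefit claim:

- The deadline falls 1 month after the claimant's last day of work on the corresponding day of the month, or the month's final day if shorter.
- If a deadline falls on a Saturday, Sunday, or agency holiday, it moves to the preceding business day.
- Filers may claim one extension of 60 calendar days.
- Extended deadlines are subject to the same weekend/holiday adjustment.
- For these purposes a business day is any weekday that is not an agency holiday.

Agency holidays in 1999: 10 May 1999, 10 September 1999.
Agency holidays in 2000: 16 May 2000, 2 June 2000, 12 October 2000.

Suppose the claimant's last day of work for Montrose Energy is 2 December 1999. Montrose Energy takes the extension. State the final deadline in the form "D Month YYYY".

29 February 2000

Moving 1 month forward from 2 December 1999 on the corresponding day gives 2 January 2000.
2 January 2000 is a Sunday, so it moves to the preceding business day, 31 December 1999 (Friday).
Applying the 60-calendar-day extension: 31 December 1999 + 60 days = 29 February 2000.
Since 29 February 2000 is a Tuesday and not a holiday, the date is unchanged.
So the filing is due 29 February 2000.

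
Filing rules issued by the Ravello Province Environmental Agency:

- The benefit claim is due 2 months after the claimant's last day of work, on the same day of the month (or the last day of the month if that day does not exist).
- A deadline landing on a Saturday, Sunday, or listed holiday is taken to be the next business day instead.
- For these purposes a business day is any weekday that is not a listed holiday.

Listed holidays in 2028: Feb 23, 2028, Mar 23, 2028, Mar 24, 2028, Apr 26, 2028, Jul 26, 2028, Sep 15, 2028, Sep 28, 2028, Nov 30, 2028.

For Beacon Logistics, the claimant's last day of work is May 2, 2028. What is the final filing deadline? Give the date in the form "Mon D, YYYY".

Jul 3, 2028

Moving 2 months forward from May 2, 2028 on the corresponding day gives Jul 2, 2028.
Jul 2, 2028 falls on a Sunday. Rolling to the next business day gives Jul 3, 2028, a Monday.
Deadline: Jul 3, 2028.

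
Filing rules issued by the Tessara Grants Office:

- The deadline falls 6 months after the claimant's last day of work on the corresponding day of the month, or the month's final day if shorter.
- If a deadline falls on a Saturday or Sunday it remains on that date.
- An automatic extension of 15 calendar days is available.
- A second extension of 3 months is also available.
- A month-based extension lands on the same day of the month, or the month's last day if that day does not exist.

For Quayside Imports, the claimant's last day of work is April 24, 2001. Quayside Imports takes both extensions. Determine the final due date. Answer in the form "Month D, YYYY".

February 8, 2002

6 months from April 24, 2001 is October 24, 2001.
No adjustment is made for weekends or holidays, so October 24, 2001 stands.
With the 15-day extension, October 24, 2001 becomes November 8, 2001.
No adjustment is made for weekends or holidays, so November 8, 2001 stands.
Applying the 3 months extension: 3 months after November 8, 2001 is February 8, 2002.
No adjustment is made for weekends or holidays, so February 8, 2002 stands.
So the filing is due February 8, 2002.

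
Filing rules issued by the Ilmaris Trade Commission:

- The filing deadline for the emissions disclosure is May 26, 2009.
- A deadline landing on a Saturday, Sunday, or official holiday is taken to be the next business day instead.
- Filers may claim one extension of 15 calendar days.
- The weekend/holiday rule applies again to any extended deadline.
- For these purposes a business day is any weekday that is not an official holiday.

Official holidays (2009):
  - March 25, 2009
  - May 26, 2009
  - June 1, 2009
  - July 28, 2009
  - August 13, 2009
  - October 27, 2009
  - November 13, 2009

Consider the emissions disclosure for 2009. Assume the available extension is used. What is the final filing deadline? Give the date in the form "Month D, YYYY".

Start from the fixed due date, May 26, 2009.
Because May 26, 2009 is a listed holiday, the deadline becomes May 27, 2009 (Wednesday).
The 15-calendar-day extension moves the deadline from May 27, 2009 to June 11, 2009.
Since June 11, 2009 is a Thursday and not a holiday, the date is unchanged.
The final due date is June 11, 2009.

June 11, 2009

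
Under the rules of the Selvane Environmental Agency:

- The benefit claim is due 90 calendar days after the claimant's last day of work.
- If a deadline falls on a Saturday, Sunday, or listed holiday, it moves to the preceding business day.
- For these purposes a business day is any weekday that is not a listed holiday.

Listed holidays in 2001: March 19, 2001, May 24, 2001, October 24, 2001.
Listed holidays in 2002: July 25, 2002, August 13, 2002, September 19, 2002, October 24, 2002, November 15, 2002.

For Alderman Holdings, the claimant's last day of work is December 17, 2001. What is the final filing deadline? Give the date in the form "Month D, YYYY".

From December 17, 2001, 90 calendar days later is March 17, 2002.
Because March 17, 2002 is a Sunday, the deadline becomes March 15, 2002 (Friday).
The final due date is March 15, 2002.

March 15, 2002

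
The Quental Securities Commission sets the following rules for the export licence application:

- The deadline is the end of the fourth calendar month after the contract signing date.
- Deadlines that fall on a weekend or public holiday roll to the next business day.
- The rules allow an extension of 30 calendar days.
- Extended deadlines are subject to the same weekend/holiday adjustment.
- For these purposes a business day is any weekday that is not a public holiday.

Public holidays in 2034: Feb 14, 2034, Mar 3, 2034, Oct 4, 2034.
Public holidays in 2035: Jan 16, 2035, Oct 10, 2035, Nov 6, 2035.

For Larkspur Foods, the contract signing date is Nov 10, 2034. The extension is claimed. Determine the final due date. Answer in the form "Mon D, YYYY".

4 months after Nov 10, 2034 is March 2035; that month ends on Mar 31, 2035.
Mar 31, 2035 is a Saturday, so it moves to the next business day, Apr 2, 2035 (Monday).
The 30-calendar-day extension moves the deadline from Apr 2, 2035 to May 2, 2035.
Since May 2, 2035 is a Wednesday and not a holiday, the date is unchanged.
Final deadline: May 2, 2035.

May 2, 2035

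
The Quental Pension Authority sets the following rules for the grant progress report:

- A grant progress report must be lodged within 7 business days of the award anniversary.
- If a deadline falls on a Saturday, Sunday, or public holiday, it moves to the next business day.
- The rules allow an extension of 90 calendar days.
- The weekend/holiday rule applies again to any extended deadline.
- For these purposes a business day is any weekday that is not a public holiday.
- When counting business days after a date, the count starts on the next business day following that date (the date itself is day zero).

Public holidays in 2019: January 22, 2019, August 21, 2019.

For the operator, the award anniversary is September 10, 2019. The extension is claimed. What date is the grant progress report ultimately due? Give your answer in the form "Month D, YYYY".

December 18, 2019

Starting the day after September 10, 2019 and counting 7 business days lands on September 19, 2019.
September 19, 2019 (Thursday) is already a business day.
Add the 90 calendar-day extension to September 19, 2019: December 18, 2019.
December 18, 2019 is a Wednesday and not a listed holiday, so it stands.
So the filing is due December 18, 2019.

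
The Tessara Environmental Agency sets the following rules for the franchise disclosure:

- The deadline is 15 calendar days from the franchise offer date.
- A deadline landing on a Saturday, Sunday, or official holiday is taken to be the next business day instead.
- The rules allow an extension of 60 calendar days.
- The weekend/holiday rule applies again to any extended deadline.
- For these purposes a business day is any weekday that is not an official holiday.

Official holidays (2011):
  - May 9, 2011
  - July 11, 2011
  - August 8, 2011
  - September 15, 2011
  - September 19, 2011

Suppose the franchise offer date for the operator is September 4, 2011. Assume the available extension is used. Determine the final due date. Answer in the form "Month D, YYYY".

From September 4, 2011, 15 calendar days later is September 19, 2011.
September 19, 2011 is a listed holiday, so it moves to the next business day, September 20, 2011 (Tuesday).
The 60-calendar-day extension moves the deadline from September 20, 2011 to November 19, 2011.
November 19, 2011 is a Saturday, so it moves to the next business day, November 21, 2011 (Monday).
The final due date is November 21, 2011.

November 21, 2011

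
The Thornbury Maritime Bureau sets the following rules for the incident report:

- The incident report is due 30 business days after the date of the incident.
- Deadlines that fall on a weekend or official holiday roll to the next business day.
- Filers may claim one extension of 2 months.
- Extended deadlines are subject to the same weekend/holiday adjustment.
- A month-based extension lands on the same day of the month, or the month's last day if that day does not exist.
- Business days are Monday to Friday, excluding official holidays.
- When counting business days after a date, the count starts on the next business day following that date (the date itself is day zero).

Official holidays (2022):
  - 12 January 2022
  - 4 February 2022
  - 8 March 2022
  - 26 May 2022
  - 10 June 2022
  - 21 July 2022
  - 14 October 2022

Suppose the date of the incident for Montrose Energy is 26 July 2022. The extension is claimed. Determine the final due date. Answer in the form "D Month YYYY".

7 November 2022

Counting 30 business days after 26 July 2022 (skipping weekends and listed holidays) reaches 6 September 2022.
6 September 2022 (Tuesday) is already a business day.
Applying the 2 months extension: 2 months after 6 September 2022 is 6 November 2022.
Because 6 November 2022 is a Sunday, the deadline becomes 7 November 2022 (Monday).
Deadline: 7 November 2022.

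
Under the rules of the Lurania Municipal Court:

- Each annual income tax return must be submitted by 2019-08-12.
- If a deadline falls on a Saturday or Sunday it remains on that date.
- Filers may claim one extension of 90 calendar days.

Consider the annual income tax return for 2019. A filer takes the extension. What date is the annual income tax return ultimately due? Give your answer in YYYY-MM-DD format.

The stated deadline is 2019-08-12.
No adjustment is made for weekends or holidays, so 2019-08-12 stands.
With the 90-day extension, 2019-08-12 becomes 2019-11-10.
No adjustment is made for weekends or holidays, so 2019-11-10 stands.
The final due date is 2019-11-10.

2019-11-10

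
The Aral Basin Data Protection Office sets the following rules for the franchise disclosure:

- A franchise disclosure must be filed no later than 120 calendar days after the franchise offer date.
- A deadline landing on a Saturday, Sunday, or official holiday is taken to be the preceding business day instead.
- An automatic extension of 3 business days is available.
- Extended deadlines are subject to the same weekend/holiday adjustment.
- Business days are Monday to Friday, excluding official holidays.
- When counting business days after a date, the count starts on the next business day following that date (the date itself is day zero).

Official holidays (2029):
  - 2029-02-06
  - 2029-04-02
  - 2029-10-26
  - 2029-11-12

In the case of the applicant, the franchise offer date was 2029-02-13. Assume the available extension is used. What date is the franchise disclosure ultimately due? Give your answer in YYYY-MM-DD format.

Trigger date 2029-02-13 + 120 calendar days = 2029-06-13.
Since 2029-06-13 is a Wednesday and not a holiday, the date is unchanged.
Counting 3 further business days from 2029-06-13 reaches 2029-06-18.
2029-06-18 is a Monday and not a listed holiday, so it stands.
Deadline: 2029-06-18.

2029-06-18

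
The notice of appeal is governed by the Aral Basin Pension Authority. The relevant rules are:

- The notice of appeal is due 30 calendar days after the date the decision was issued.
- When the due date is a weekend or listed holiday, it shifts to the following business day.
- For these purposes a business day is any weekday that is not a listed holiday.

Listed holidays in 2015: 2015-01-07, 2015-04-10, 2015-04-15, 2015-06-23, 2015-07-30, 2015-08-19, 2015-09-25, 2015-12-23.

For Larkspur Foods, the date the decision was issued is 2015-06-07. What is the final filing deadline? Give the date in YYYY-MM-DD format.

30 calendar days after 2015-06-07 is 2015-07-07.
Since 2015-07-07 is a Tuesday and not a holiday, the date is unchanged.
The final due date is 2015-07-07.

2015-07-07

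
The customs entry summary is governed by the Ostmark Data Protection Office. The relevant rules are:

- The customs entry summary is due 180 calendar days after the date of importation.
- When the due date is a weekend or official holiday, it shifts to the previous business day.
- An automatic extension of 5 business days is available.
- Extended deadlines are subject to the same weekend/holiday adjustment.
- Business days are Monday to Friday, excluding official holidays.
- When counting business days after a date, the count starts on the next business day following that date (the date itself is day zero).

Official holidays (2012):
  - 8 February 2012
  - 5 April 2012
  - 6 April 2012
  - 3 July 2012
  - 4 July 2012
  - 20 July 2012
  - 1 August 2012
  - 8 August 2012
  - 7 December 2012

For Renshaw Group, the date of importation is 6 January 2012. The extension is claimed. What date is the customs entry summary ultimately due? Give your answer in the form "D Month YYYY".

Trigger date 6 January 2012 + 180 calendar days = 4 July 2012.
4 July 2012 is a listed holiday; the preceding business day is 2 July 2012 (Monday).
Applying the 5-business-day extension: 5 business days after 2 July 2012 is 11 July 2012.
11 July 2012 (Wednesday) is already a business day.
The final due date is 11 July 2012.

11 July 2012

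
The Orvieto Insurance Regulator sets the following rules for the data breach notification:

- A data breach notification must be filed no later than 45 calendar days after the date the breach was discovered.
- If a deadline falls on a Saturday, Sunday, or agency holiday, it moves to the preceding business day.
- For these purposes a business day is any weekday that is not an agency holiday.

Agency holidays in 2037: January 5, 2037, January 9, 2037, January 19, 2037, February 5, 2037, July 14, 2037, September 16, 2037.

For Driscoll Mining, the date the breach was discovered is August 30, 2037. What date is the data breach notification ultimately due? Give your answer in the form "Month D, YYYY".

45 calendar days after August 30, 2037 is October 14, 2037.
October 14, 2037 (Wednesday) is already a business day.
So the filing is due October 14, 2037.

October 14, 2037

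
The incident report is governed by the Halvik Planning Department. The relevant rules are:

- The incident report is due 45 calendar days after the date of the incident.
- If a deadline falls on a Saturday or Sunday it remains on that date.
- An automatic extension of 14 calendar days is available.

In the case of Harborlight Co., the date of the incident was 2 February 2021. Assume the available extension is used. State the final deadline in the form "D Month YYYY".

2 April 2021

Trigger date 2 February 2021 + 45 calendar days = 19 March 2021.
No adjustment is made for weekends or holidays, so 19 March 2021 stands.
Add the 14 calendar-day extension to 19 March 2021: 2 April 2021.
2 April 2021 is a Friday; no weekend or holiday adjustment applies.
The final due date is 2 April 2021.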